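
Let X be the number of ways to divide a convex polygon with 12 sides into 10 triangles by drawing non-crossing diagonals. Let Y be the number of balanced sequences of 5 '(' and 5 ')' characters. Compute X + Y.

Triangulations of a convex m-gon are counted by C_{m−2}; with m = 12 this is C_10. So X = C_10 = 16796.
Balanced strings of n pairs of brackets are counted by C_n; here n = 5. So Y = C_5 = 42.
X + Y = 16796 + 42 = 16838.

16838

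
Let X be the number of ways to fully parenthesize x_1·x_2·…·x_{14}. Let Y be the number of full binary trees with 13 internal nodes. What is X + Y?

1485800

Parenthesizations of m factors correspond to full binary trees with m leaves, counted by C_{m−1}; m = 14 gives C_13. So X = C_13 = 742900.
Full binary trees with n internal nodes are counted by C_n; here n = 13. So Y = C_13 = 742900.
X + Y = 742900 + 742900 = 1485800.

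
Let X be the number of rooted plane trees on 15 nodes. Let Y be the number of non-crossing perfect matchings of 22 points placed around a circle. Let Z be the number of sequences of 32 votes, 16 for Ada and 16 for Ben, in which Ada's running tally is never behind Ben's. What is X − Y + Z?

37973324

Rooted ordered (plane) trees on m nodes have m−1 edges and are counted by C_{m−1}; m = 15 gives C_14. So X = C_14 = 2674440.
Pairing 22 circle points by 11 non-crossing chords gives C_11 matchings. So Y = C_11 = 58786.
Reading a vote for the leader as '(' and for the other as ')' turns such a sequence into a balanced string of 16 pairs, so the count is C_16. So Z = C_16 = 35357670.
X − Y + Z = 2674440 − 58786 + 35357670 = 37973324.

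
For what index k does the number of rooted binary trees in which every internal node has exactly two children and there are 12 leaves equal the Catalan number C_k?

A full binary tree with L leaves has L−1 internal nodes and is counted by C_{L−1}; L = 12 gives C_11.

11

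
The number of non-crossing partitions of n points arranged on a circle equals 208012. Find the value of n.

Non-crossing partitions of [n] are counted by C_n, and C_12 = 208012.

12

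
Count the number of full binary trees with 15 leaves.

A full binary tree with L leaves has L−1 internal nodes and is counted by C_{L−1}; L = 15 gives C_14.
C_14 = 2674440.

2674440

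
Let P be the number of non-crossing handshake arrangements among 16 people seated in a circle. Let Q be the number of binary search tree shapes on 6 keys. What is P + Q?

1562

With 16 = 2·8 people, non-crossing handshake pairings are non-crossing perfect matchings on a circle, counted by C_8. So P = C_8 = 1430.
There are C_n binary search tree shapes on n keys; with n = 6 that is C_6. So Q = C_6 = 132.
P + Q = 1430 + 132 = 1562.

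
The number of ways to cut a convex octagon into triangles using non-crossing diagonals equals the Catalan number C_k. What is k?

The number of triangulations of an 8-gon is the Catalan number C_6 (index = sides − 2).

6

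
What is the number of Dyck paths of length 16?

A Dyck path with 8 up-steps and 8 down-steps has semilength 8, so there are C_8 of them.
C_8 = C(16,8)/9 = 12870/9 = 1430.

1430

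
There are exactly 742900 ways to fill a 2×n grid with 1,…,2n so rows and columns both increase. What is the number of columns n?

13

Standard Young tableaux of shape 2×n are counted by C_n; 742900 = C_13.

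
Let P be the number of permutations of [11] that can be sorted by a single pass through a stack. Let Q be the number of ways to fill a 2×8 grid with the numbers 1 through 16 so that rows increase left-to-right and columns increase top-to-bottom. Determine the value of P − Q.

57356

Stack-sortable permutations are exactly the 231-avoiding ones, counted by C_n; here n = 11. So P = C_11 = 58786.
Standard Young tableaux of shape 2×n are counted by C_n; here n = 8. So Q = C_8 = 1430.
P − Q = 58786 − 1430 = 57356.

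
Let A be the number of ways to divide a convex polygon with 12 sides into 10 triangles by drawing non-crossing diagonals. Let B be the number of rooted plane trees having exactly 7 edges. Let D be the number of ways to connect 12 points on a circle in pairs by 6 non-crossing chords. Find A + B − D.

The number of triangulations of a 12-gon is the Catalan number C_10 (index = sides − 2). So A = C_10 = 16796.
A rooted plane tree with 7 edges has 8 nodes, and the count is C_7. So B = C_7 = 429.
Pairing 12 circle points by 6 non-crossing chords gives C_6 matchings. So D = C_6 = 132.
A + B − D = 16796 + 429 − 132 = 17093.

17093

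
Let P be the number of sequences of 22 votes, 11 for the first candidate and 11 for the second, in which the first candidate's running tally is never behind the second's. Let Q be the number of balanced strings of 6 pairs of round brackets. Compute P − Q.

Reading a vote for the leader as '(' and for the other as ')' turns such a sequence into a balanced string of 11 pairs, so the count is C_11. So P = C_11 = 58786.
With 6 pairs the number of balanced bracket strings is the Catalan number C_6. So Q = C_6 = 132.
P − Q = 58786 − 132 = 58654.

58654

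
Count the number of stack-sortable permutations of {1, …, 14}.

By Knuth's characterisation, the stack-sortable permutations of length 14 are the 231-avoiders, numbering C_14.
C_14 = C(28,14)/15 = 40116600/15 = 2674440.

2674440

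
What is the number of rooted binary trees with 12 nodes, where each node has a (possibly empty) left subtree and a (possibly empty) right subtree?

Binary trees (left/right distinguished) on n nodes are counted by C_n; here n = 12.
C_12 = 208012.

208012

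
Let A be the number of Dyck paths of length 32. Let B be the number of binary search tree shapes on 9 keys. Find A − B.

35352808

Paths of 16 up- and 16 down-steps that never dip below the axis are Dyck paths; their count is C_16. So A = C_16 = 35357670.
Binary trees (left/right distinguished) on n nodes are counted by C_n; here n = 9. So B = C_9 = 4862.
A − B = 35357670 − 4862 = 35352808.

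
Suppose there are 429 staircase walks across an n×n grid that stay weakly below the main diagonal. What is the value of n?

Such diagonal-avoiding paths in an n×n grid are counted by C_n. The Catalan number equal to 429 is C_7.

7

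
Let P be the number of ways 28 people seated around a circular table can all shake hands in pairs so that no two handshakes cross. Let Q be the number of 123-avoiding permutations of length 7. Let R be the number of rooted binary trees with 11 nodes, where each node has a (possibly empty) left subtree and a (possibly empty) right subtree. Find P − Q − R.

2615225

With 28 = 2·14 people, non-crossing handshake pairings are non-crossing perfect matchings on a circle, counted by C_14. So P = C_14 = 2674440.
For any fixed pattern of length 3, the pattern-avoiding permutations of [7] number C_7. So Q = C_7 = 429.
Rooted binary trees with 11 nodes (each child slot possibly empty) number C_11. So R = C_11 = 58786.
P − Q − R = 2674440 − 429 − 58786 = 2615225.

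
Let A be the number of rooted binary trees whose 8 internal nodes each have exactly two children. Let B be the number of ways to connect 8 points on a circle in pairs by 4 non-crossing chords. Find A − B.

1416

Full binary trees with n internal nodes are counted by C_n; here n = 8. So A = C_8 = 1430.
Pairing 8 circle points by 4 non-crossing chords gives C_4 matchings. So B = C_4 = 14.
A − B = 1430 − 14 = 1416.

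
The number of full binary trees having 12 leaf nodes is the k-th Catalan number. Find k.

Full binary trees with 12 leaves have 12−1 = 11 internal nodes, so there are C_11 of them.

11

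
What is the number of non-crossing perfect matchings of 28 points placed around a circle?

2674440

Pairing 28 circle points by 14 non-crossing chords gives C_14 matchings.
C_14 = C(28,14)/15 = 40116600/15 = 2674440.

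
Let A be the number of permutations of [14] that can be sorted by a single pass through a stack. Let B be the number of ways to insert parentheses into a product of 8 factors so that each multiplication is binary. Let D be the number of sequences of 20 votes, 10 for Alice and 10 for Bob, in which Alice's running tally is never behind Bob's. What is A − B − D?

2657215

By Knuth's characterisation, the stack-sortable permutations of length 14 are the 231-avoiders, numbering C_14. So A = C_14 = 2674440.
Bracketing 8 factors into binary products is counted by C_{8−1} = C_7. So B = C_7 = 429.
Reading a vote for the leader as '(' and for the other as ')' turns such a sequence into a balanced string of 10 pairs, so the count is C_10. So D = C_10 = 16796.
A − B − D = 2674440 − 429 − 16796 = 2657215.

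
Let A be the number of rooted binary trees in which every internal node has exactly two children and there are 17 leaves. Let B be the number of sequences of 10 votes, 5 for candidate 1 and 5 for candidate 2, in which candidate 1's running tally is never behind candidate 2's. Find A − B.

35357628

A full binary tree with L leaves has L−1 internal nodes and is counted by C_{L−1}; L = 17 gives C_16. So A = C_16 = 35357670.
Ballot sequences with n votes each where one side never trails are Dyck words, counted by C_n; here n = 5. So B = C_5 = 42.
A − B = 35357670 − 42 = 35357628.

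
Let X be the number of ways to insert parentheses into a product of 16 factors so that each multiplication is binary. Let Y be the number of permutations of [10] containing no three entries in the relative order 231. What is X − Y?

Ways to associate a product of 16 factors correspond to binary trees on 16 leaves, so the count is C_15. So X = C_15 = 9694845.
For any fixed pattern of length 3, the pattern-avoiding permutations of [10] number C_10. So Y = C_10 = 16796.
X − Y = 9694845 − 16796 = 9678049.

9678049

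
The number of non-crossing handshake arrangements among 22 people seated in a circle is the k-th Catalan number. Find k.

11

With 22 = 2·11 people, non-crossing handshake pairings are non-crossing perfect matchings on a circle, counted by C_11.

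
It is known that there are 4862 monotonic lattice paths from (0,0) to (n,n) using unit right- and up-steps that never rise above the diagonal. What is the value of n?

Such diagonal-avoiding paths in an n×n grid are counted by C_n. The Catalan number equal to 4862 is C_9.

9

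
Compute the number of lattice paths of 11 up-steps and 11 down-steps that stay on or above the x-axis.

A Dyck path with 11 up-steps and 11 down-steps has semilength 11, so there are C_11 of them.
C_11 = 58786.

58786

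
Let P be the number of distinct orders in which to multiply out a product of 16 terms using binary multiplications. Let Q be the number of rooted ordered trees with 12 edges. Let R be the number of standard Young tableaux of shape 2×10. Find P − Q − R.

9470037

Bracketing 16 factors into binary products is counted by C_{16−1} = C_15. So P = C_15 = 9694845.
A rooted plane tree with 12 edges has 13 nodes, and the count is C_12. So Q = C_12 = 208012.
Standard Young tableaux of shape 2×n are counted by C_n; here n = 10. So R = C_10 = 16796.
P − Q − R = 9694845 − 208012 − 16796 = 9470037.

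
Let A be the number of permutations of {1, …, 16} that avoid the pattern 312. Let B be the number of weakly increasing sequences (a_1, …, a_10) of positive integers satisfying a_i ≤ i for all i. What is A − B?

Permutations of [n] avoiding any single length-3 pattern are counted by C_n; here n = 16. So A = C_16 = 35357670.
Weakly increasing sequences with a_i ≤ i biject with Dyck paths of semilength 10, so there are C_10. So B = C_10 = 16796.
A − B = 35357670 − 16796 = 35340874.

35340874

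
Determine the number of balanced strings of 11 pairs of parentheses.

Balanced strings of n pairs of brackets are counted by C_n; here n = 11.
C_11 = C(22,11)/12 = 705432/12 = 58786.

58786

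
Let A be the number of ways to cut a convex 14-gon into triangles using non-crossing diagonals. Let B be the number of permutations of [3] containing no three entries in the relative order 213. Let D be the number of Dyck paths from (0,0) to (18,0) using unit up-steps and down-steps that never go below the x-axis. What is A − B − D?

A convex 14-gon is triangulated into 12 triangles, and the number of such triangulations is the Catalan number C_{14−2} = C_12. So A = C_12 = 208012.
Permutations of [n] avoiding any single length-3 pattern are counted by C_n; here n = 3. So B = C_3 = 5.
A Dyck path with 9 up-steps and 9 down-steps has semilength 9, so there are C_9 of them. So D = C_9 = 4862.
A − B − D = 208012 − 5 − 4862 = 203145.

203145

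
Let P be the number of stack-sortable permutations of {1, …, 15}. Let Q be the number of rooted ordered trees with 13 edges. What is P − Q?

8951945

Stack-sortable permutations are exactly the 231-avoiding ones, counted by C_n; here n = 15. So P = C_15 = 9694845.
A rooted plane tree with 13 edges has 14 nodes, and the count is C_13. So Q = C_13 = 742900.
P − Q = 9694845 − 742900 = 8951945.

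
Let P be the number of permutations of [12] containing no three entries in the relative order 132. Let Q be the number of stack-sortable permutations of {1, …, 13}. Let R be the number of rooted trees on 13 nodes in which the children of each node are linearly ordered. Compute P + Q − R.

For any fixed pattern of length 3, the pattern-avoiding permutations of [12] number C_12. So P = C_12 = 208012.
Stack-sortable permutations are exactly the 231-avoiding ones, counted by C_n; here n = 13. So Q = C_13 = 742900.
Rooted ordered (plane) trees on m nodes have m−1 edges and are counted by C_{m−1}; m = 13 gives C_12. So R = C_12 = 208012.
P + Q − R = 208012 + 742900 − 208012 = 742900.

742900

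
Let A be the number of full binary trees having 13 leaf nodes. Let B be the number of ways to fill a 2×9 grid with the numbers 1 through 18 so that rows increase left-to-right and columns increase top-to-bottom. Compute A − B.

A full binary tree with L leaves has L−1 internal nodes and is counted by C_{L−1}; L = 13 gives C_12. So A = C_12 = 208012.
Standard Young tableaux of shape 2×n are counted by C_n; here n = 9. So B = C_9 = 4862.
A − B = 208012 − 4862 = 203150.

203150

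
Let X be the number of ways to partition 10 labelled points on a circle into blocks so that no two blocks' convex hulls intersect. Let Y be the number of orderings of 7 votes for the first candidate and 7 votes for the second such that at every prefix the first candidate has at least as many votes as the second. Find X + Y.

Non-crossing partitions of an n-element set are counted by C_n; here n = 10. So X = C_10 = 16796.
Ballot sequences with n votes each where one side never trails are Dyck words, counted by C_n; here n = 7. So Y = C_7 = 429.
X + Y = 16796 + 429 = 17225.

17225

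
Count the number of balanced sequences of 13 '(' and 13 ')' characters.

With 13 pairs the number of balanced bracket strings is the Catalan number C_13.
C_13 = 742900.

742900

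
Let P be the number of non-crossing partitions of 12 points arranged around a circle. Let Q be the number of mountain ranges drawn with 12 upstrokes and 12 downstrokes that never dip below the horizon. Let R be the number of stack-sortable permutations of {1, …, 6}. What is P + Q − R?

415892

Non-crossing partitions of an n-element set are counted by C_n; here n = 12. So P = C_12 = 208012.
Dyck paths of semilength n (length 2n) are counted by C_n; here n = 12. So Q = C_12 = 208012.
Stack-sortable permutations are exactly the 231-avoiding ones, counted by C_n; here n = 6. So R = C_6 = 132.
P + Q − R = 208012 + 208012 − 132 = 415892.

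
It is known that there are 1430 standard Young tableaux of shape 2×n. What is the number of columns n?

8

Standard Young tableaux of shape 2×n are counted by C_n. Since C_8 = 1430, the index is 8.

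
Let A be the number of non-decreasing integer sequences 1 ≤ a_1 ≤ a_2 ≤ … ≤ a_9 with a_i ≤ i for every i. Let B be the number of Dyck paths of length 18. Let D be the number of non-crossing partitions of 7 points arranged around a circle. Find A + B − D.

9295

Such sub-staircase sequences of length n are counted by C_n; here n = 9. So A = C_9 = 4862.
Dyck paths of semilength n (length 2n) are counted by C_n; here n = 9. So B = C_9 = 4862.
Non-crossing partitions of an n-element set are counted by C_n; here n = 7. So D = C_7 = 429.
A + B − D = 4862 + 4862 − 429 = 9295.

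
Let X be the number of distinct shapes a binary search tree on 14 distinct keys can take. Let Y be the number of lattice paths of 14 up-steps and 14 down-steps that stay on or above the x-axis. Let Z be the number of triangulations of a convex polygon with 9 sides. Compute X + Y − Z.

5348451

There are C_n binary search tree shapes on n keys; with n = 14 that is C_14. So X = C_14 = 2674440.
Paths of 14 up- and 14 down-steps that never dip below the axis are Dyck paths; their count is C_14. So Y = C_14 = 2674440.
The number of triangulations of a 9-gon is the Catalan number C_7 (index = sides − 2). So Z = C_7 = 429.
X + Y − Z = 2674440 + 2674440 − 429 = 5348451.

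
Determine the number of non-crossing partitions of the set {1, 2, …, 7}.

The non-crossing partitions of [7] form a lattice of size C_7.
C_7 = 429.

429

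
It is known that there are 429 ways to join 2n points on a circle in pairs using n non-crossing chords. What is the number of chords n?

7

Non-crossing pairings of 2n points on a circle are counted by C_n. Since C_7 = 429, the index is 7.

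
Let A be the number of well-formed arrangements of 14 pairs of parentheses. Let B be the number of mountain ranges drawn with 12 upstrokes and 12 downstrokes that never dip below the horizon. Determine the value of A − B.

Balanced strings of n pairs of brackets are counted by C_n; here n = 14. So A = C_14 = 2674440.
A Dyck path with 12 up-steps and 12 down-steps has semilength 12, so there are C_12 of them. So B = C_12 = 208012.
A − B = 2674440 − 208012 = 2466428.

2466428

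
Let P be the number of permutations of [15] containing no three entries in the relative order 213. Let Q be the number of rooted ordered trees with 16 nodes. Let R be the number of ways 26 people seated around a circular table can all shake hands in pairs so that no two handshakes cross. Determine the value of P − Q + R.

742900

For any fixed pattern of length 3, the pattern-avoiding permutations of [15] number C_15. So P = C_15 = 9694845.
A rooted plane tree on 16 nodes has 15 edges, and such trees are counted by C_15. So Q = C_15 = 9694845.
Non-crossing handshake pairings of 2n people are counted by C_n; 26 people gives n = 13. So R = C_13 = 742900.
P − Q + R = 9694845 − 9694845 + 742900 = 742900.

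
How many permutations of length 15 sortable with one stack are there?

Stack-sortable permutations are exactly the 231-avoiding ones, counted by C_n; here n = 15.
C_15 = 9694845.

9694845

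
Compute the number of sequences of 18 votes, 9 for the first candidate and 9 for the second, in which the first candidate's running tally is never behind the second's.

4862

Reading a vote for the leader as '(' and for the other as ')' turns such a sequence into a balanced string of 9 pairs, so the count is C_9.
C_9 = 4862.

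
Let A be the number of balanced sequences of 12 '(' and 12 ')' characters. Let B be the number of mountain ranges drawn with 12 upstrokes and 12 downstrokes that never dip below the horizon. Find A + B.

416024

A balanced arrangement of 12 bracket pairs is a Dyck word of semilength 12, so the count is C_12. So A = C_12 = 208012.
Paths of 12 up- and 12 down-steps that never dip below the axis are Dyck paths; their count is C_12. So B = C_12 = 208012.
A + B = 208012 + 208012 = 416024.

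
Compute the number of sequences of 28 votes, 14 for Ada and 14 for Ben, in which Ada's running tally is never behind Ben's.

Ballot sequences with n votes each where one side never trails are Dyck words, counted by C_n; here n = 14.
C_14 = C_13 · 2(2·13+1)/(13+2) = 742900 · 54/15 = 2674440.

2674440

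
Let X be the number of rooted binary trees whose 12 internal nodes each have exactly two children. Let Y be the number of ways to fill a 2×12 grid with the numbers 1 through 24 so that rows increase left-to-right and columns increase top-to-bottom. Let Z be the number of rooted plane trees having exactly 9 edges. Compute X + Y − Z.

The number of full binary trees on 12 internal nodes is the Catalan number C_12. So X = C_12 = 208012.
Standard Young tableaux of shape 2×n are counted by C_n; here n = 12. So Y = C_12 = 208012.
Rooted ordered trees with n edges are counted by C_n; here n = 9. So Z = C_9 = 4862.
X + Y − Z = 208012 + 208012 − 4862 = 411162.

411162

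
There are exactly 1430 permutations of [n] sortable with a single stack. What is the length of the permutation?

8

Stack-sortable permutations of [n] are counted by C_n, and C_8 = 1430.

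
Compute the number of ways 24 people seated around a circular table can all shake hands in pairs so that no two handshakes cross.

Non-crossing handshake pairings of 2n people are counted by C_n; 24 people gives n = 12.
C_12 = C(24,12)/13 = 2704156/13 = 208012.

208012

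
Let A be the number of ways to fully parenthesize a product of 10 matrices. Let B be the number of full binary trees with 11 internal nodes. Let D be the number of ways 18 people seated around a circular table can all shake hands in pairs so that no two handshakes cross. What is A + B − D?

Parenthesizations of m factors correspond to full binary trees with m leaves, counted by C_{m−1}; m = 10 gives C_9. So A = C_9 = 4862.
The number of full binary trees on 11 internal nodes is the Catalan number C_11. So B = C_11 = 58786.
With 18 = 2·9 people, non-crossing handshake pairings are non-crossing perfect matchings on a circle, counted by C_9. So D = C_9 = 4862.
A + B − D = 4862 + 58786 − 4862 = 58786.

58786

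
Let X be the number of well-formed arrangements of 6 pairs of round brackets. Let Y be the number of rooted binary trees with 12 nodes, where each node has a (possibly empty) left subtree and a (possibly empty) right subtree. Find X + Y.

208144

Balanced strings of n pairs of brackets are counted by C_n; here n = 6. So X = C_6 = 132.
Binary trees (left/right distinguished) on n nodes are counted by C_n; here n = 12. So Y = C_12 = 208012.
X + Y = 132 + 208012 = 208144.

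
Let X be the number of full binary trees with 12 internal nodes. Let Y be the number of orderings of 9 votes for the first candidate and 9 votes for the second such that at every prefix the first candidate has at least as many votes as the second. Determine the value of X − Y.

203150

The number of full binary trees on 12 internal nodes is the Catalan number C_12. So X = C_12 = 208012.
Ballot sequences with n votes each where one side never trails are Dyck words, counted by C_n; here n = 9. So Y = C_9 = 4862.
X − Y = 208012 − 4862 = 203150.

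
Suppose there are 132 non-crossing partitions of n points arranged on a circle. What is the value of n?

Non-crossing partitions of [n] are counted by C_n; 132 = C_6.

6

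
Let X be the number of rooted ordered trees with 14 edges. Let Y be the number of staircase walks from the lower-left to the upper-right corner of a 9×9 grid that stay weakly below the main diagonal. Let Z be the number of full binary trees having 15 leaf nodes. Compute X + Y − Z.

4862

A rooted plane tree with 14 edges has 15 nodes, and the count is C_14. So X = C_14 = 2674440.
Monotone paths in an n×n grid that stay weakly below the diagonal are counted by C_n; here n = 9. So Y = C_9 = 4862.
Full binary trees with 15 leaves have 15−1 = 14 internal nodes, so there are C_14 of them. So Z = C_14 = 2674440.
X + Y − Z = 2674440 + 4862 − 2674440 = 4862.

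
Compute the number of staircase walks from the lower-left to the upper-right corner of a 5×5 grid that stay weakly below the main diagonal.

Sub-diagonal monotone paths from (0,0) to (5,5) biject with Dyck paths of semilength 5, giving C_5.
C_5 = C(10,5)/6 = 252/6 = 42.

42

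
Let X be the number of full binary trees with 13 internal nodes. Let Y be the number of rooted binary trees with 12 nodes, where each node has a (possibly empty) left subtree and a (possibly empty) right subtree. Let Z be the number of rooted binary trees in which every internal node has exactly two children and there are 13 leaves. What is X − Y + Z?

Full binary trees with n internal nodes are counted by C_n; here n = 13. So X = C_13 = 742900.
Rooted binary trees with 12 nodes (each child slot possibly empty) number C_12. So Y = C_12 = 208012.
Full binary trees with 13 leaves have 13−1 = 12 internal nodes, so there are C_12 of them. So Z = C_12 = 208012.
X − Y + Z = 742900 − 208012 + 208012 = 742900.

742900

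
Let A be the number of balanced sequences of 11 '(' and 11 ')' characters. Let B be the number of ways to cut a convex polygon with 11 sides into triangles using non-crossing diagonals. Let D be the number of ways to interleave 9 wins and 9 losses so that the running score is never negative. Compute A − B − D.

49062

Balanced strings of n pairs of brackets are counted by C_n; here n = 11. So A = C_11 = 58786.
Triangulations of a convex m-gon are counted by C_{m−2}; with m = 11 this is C_9. So B = C_9 = 4862.
Reading a vote for the leader as '(' and for the other as ')' turns such a sequence into a balanced string of 9 pairs, so the count is C_9. So D = C_9 = 4862.
A − B − D = 58786 − 4862 − 4862 = 49062.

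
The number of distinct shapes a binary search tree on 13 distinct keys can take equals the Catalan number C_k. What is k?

13

There are C_n binary search tree shapes on n keys; with n = 13 that is C_13.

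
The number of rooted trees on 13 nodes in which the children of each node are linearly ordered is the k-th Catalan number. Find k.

Rooted ordered (plane) trees on m nodes have m−1 edges and are counted by C_{m−1}; m = 13 gives C_12.

12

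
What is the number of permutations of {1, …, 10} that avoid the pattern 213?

16796

For any fixed pattern of length 3, the pattern-avoiding permutations of [10] number C_10.
C_10 = C(20,10)/11 = 184756/11 = 16796.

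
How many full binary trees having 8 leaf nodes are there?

429

Full binary trees with 8 leaves have 8−1 = 7 internal nodes, so there are C_7 of them.
C_7 = C(14,7)/8 = 3432/8 = 429.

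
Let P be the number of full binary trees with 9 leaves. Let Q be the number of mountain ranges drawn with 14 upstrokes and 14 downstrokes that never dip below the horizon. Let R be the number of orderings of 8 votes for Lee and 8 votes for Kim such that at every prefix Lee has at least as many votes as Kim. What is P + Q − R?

A full binary tree with L leaves has L−1 internal nodes and is counted by C_{L−1}; L = 9 gives C_8. So P = C_8 = 1430.
Dyck paths of semilength n (length 2n) are counted by C_n; here n = 14. So Q = C_14 = 2674440.
Reading a vote for the leader as '(' and for the other as ')' turns such a sequence into a balanced string of 8 pairs, so the count is C_8. So R = C_8 = 1430.
P + Q − R = 1430 + 2674440 − 1430 = 2674440.

2674440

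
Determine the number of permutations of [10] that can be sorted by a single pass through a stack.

Stack-sortable permutations are exactly the 231-avoiding ones, counted by C_n; here n = 10.
C_10 = C(20,10)/11 = 184756/11 = 16796.

16796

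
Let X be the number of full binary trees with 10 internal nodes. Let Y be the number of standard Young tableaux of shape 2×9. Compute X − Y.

The number of full binary trees on 10 internal nodes is the Catalan number C_10. So X = C_10 = 16796.
Standard Young tableaux of shape 2×n are counted by C_n; here n = 9. So Y = C_9 = 4862.
X − Y = 16796 − 4862 = 11934.

11934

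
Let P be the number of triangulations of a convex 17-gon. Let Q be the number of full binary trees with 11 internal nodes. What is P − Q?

9636059

The number of triangulations of a 17-gon is the Catalan number C_15 (index = sides − 2). So P = C_15 = 9694845.
The number of full binary trees on 11 internal nodes is the Catalan number C_11. So Q = C_11 = 58786.
P − Q = 9694845 − 58786 = 9636059.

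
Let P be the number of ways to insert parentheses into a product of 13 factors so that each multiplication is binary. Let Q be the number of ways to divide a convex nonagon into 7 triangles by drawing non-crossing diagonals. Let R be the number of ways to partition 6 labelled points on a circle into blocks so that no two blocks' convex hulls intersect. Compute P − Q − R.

Bracketing 13 factors into binary products is counted by C_{13−1} = C_12. So P = C_12 = 208012.
A convex 9-gon is triangulated into 7 triangles, and the number of such triangulations is the Catalan number C_{9−2} = C_7. So Q = C_7 = 429.
Non-crossing partitions of an n-element set are counted by C_n; here n = 6. So R = C_6 = 132.
P − Q − R = 208012 − 429 − 132 = 207451.

207451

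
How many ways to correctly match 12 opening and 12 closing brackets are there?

208012

Balanced strings of n pairs of brackets are counted by C_n; here n = 12.
C_12 = C(24,12)/13 = 2704156/13 = 208012.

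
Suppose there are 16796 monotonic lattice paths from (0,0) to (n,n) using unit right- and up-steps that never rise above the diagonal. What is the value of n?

10

Such diagonal-avoiding paths in an n×n grid are counted by C_n; 16796 = C_10.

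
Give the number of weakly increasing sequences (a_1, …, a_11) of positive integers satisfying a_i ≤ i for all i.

58786

Weakly increasing sequences with a_i ≤ i biject with Dyck paths of semilength 11, so there are C_11.
C_11 = C_10 · 2(2·10+1)/(10+2) = 16796 · 42/12 = 58786.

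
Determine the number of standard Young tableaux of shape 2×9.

4862

By the hook-length formula (or a Dyck-path bijection), SYT of shape 2×9 number C_9.
C_9 = C(18,9)/10 = 48620/10 = 4862.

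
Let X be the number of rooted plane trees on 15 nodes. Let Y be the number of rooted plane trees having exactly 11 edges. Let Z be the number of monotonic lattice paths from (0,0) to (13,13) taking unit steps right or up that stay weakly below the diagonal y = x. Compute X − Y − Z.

A rooted plane tree on 15 nodes has 14 edges, and such trees are counted by C_14. So X = C_14 = 2674440.
A rooted plane tree with 11 edges has 12 nodes, and the count is C_11. So Y = C_11 = 58786.
Sub-diagonal monotone paths from (0,0) to (13,13) biject with Dyck paths of semilength 13, giving C_13. So Z = C_13 = 742900.
X − Y − Z = 2674440 − 58786 − 742900 = 1872754.

1872754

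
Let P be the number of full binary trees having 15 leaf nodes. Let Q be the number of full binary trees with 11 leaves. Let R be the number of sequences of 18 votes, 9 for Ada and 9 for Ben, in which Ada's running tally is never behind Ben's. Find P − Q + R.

Full binary trees with 15 leaves have 15−1 = 14 internal nodes, so there are C_14 of them. So P = C_14 = 2674440.
Full binary trees with 11 leaves have 11−1 = 10 internal nodes, so there are C_10 of them. So Q = C_10 = 16796.
Reading a vote for the leader as '(' and for the other as ')' turns such a sequence into a balanced string of 9 pairs, so the count is C_9. So R = C_9 = 4862.
P − Q + R = 2674440 − 16796 + 4862 = 2662506.

2662506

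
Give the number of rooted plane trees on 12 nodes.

58786

A rooted plane tree on 12 nodes has 11 edges, and such trees are counted by C_11.
C_11 = C_10 · 2(2·10+1)/(10+2) = 16796 · 42/12 = 58786.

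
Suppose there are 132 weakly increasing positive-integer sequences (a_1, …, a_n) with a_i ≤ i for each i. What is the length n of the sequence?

6

Such sub-staircase sequences of length n are counted by C_n, and C_6 = 132.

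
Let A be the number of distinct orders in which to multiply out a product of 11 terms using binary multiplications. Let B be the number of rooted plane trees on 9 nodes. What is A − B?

Ways to associate a product of 11 factors correspond to binary trees on 11 leaves, so the count is C_10. So A = C_10 = 16796.
Rooted ordered (plane) trees on m nodes have m−1 edges and are counted by C_{m−1}; m = 9 gives C_8. So B = C_8 = 1430.
A − B = 16796 − 1430 = 15366.

15366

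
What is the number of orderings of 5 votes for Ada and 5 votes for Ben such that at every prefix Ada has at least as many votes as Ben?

Ballot sequences with n votes each where one side never trails are Dyck words, counted by C_n; here n = 5.
C_5 = C(10,5)/6 = 252/6 = 42.

42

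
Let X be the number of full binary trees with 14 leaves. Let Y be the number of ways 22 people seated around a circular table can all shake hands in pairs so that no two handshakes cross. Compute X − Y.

684114

A full binary tree with L leaves has L−1 internal nodes and is counted by C_{L−1}; L = 14 gives C_13. So X = C_13 = 742900.
With 22 = 2·11 people, non-crossing handshake pairings are non-crossing perfect matchings on a circle, counted by C_11. So Y = C_11 = 58786.
X − Y = 742900 − 58786 = 684114.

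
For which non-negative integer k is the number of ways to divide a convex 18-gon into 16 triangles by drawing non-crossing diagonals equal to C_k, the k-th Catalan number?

16

The number of triangulations of an 18-gon is the Catalan number C_16 (index = sides − 2).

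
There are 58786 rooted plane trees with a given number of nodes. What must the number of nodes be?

12

Rooted ordered trees on m nodes are counted by C_{m−1}. The Catalan number equal to 58786 is C_11.
So the index is 11, and the number of nodes is 11 + 1 = 12.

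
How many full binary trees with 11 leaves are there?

16796

A full binary tree with L leaves has L−1 internal nodes and is counted by C_{L−1}; L = 11 gives C_10.
C_10 = 16796.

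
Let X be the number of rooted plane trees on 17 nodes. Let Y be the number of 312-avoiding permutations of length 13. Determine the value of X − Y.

34614770

Rooted ordered (plane) trees on m nodes have m−1 edges and are counted by C_{m−1}; m = 17 gives C_16. So X = C_16 = 35357670.
For any fixed pattern of length 3, the pattern-avoiding permutations of [13] number C_13. So Y = C_13 = 742900.
X − Y = 35357670 − 742900 = 34614770.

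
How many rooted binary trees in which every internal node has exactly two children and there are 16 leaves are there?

Full binary trees with 16 leaves have 16−1 = 15 internal nodes, so there are C_15 of them.
C_15 = C(30,15)/16 = 155117520/16 = 9694845.

9694845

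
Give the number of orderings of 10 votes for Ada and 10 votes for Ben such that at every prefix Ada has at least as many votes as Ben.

16796

Ballot sequences with n votes each where one side never trails are Dyck words, counted by C_n; here n = 10.
C_10 = 16796.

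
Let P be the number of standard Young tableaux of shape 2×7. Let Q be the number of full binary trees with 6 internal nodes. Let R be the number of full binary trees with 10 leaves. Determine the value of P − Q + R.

Standard Young tableaux of shape 2×n are counted by C_n; here n = 7. So P = C_7 = 429.
Full binary trees with n internal nodes are counted by C_n; here n = 6. So Q = C_6 = 132.
A full binary tree with L leaves has L−1 internal nodes and is counted by C_{L−1}; L = 10 gives C_9. So R = C_9 = 4862.
P − Q + R = 429 − 132 + 4862 = 5159.

5159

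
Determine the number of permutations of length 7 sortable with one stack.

429

Stack-sortable permutations are exactly the 231-avoiding ones, counted by C_n; here n = 7.
C_7 = 429.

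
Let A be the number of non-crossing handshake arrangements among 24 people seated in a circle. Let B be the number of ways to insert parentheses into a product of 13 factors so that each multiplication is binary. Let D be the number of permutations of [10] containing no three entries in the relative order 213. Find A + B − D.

With 24 = 2·12 people, non-crossing handshake pairings are non-crossing perfect matchings on a circle, counted by C_12. So A = C_12 = 208012.
Parenthesizations of m factors correspond to full binary trees with m leaves, counted by C_{m−1}; m = 13 gives C_12. So B = C_12 = 208012.
For any fixed pattern of length 3, the pattern-avoiding permutations of [10] number C_10. So D = C_10 = 16796.
A + B − D = 208012 + 208012 − 16796 = 399228.

399228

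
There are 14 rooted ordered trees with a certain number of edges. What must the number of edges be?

4

Rooted ordered trees with n edges are counted by C_n, and C_4 = 14.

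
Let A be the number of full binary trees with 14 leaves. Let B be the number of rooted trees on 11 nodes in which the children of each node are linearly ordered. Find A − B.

Full binary trees with 14 leaves have 14−1 = 13 internal nodes, so there are C_13 of them. So A = C_13 = 742900.
A rooted plane tree on 11 nodes has 10 edges, and such trees are counted by C_10. So B = C_10 = 16796.
A − B = 742900 − 16796 = 726104.

726104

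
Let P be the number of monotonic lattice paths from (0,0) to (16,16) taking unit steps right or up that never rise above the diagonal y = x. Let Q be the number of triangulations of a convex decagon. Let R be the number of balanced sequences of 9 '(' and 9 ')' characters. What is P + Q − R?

35354238

Sub-diagonal monotone paths from (0,0) to (16,16) biject with Dyck paths of semilength 16, giving C_16. So P = C_16 = 35357670.
A convex 10-gon is triangulated into 8 triangles, and the number of such triangulations is the Catalan number C_{10−2} = C_8. So Q = C_8 = 1430.
Balanced strings of n pairs of brackets are counted by C_n; here n = 9. So R = C_9 = 4862.
P + Q − R = 35357670 + 1430 − 4862 = 35354238.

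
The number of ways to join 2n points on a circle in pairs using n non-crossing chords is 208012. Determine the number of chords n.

12

Non-crossing pairings of 2n points on a circle are counted by C_n; 208012 = C_12.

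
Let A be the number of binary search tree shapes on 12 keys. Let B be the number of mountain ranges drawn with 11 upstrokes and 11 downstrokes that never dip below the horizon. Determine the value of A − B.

149226

There are C_n binary search tree shapes on n keys; with n = 12 that is C_12. So A = C_12 = 208012.
Paths of 11 up- and 11 down-steps that never dip below the axis are Dyck paths; their count is C_11. So B = C_11 = 58786.
A − B = 208012 − 58786 = 149226.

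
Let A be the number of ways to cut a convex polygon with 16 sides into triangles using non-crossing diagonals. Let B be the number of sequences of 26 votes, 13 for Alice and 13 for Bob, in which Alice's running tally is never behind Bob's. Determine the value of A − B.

1931540

A convex 16-gon is triangulated into 14 triangles, and the number of such triangulations is the Catalan number C_{16−2} = C_14. So A = C_14 = 2674440.
Reading a vote for the leader as '(' and for the other as ')' turns such a sequence into a balanced string of 13 pairs, so the count is C_13. So B = C_13 = 742900.
A − B = 2674440 − 742900 = 1931540.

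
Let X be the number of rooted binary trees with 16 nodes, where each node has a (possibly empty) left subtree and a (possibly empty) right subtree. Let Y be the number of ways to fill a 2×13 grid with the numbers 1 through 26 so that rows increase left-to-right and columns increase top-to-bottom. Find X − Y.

34614770

There are C_n binary search tree shapes on n keys; with n = 16 that is C_16. So X = C_16 = 35357670.
Standard Young tableaux of shape 2×n are counted by C_n; here n = 13. So Y = C_13 = 742900.
X − Y = 35357670 − 742900 = 34614770.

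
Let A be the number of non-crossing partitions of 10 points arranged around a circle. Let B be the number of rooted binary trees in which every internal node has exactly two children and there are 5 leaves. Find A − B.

16782

The non-crossing partitions of [10] form a lattice of size C_10. So A = C_10 = 16796.
A full binary tree with L leaves has L−1 internal nodes and is counted by C_{L−1}; L = 5 gives C_4. So B = C_4 = 14.
A − B = 16796 − 14 = 16782.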